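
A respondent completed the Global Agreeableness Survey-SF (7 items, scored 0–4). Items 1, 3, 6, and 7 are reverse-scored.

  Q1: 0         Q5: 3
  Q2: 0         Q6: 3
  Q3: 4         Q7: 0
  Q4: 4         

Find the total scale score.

16

Reversing items 1, 3, 6, & 7 with 4 − raw:
Total = (4−0) + 0 + (4−4) + 4 + 3 + (4−3) + (4−0)
      = 4 + 0 + 0 + 4 + 3 + 1 + 4 = 16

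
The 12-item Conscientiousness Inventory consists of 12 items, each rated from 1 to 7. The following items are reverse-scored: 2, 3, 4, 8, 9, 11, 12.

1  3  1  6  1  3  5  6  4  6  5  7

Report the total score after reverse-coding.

Apply reverse scoring (on a 1–7 scale, reversed = 8 − raw):
  item 2: 8 − 3 = 5
  item 3: 8 − 1 = 7
  item 4: 8 − 6 = 2
  item 8: 8 − 6 = 2
  item 9: 8 − 4 = 4
  item 11: 8 − 5 = 3
  item 12: 8 − 7 = 1
Scored items: 1, 5, 7, 2, 1, 3, 5, 2, 4, 6, 3, 1
Total = 1 + 5 + 7 + 2 + 1 + 3 + 5 + 2 + 4 + 6 + 3 + 1 = 40

40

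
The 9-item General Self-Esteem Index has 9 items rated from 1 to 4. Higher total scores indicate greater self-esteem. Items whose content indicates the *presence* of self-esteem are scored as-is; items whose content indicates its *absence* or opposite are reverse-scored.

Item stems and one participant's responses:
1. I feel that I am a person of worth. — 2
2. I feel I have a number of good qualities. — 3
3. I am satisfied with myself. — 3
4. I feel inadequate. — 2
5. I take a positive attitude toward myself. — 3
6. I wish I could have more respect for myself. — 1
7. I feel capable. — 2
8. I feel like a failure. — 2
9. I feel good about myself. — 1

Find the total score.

Items 4, 6, 8 describe the absence/opposite of self-esteem → reverse-score.
reverse-coded value = 5 − response.
  item 1: 2
  item 2: 3
  item 3: 3
  item 4: 5 − 2 = 3
  item 5: 3
  item 6: 5 − 1 = 4
  item 7: 2
  item 8: 5 − 2 = 3
  item 9: 1
Total = 2 + 3 + 3 + 3 + 3 + 4 + 2 + 3 + 1 = 24

24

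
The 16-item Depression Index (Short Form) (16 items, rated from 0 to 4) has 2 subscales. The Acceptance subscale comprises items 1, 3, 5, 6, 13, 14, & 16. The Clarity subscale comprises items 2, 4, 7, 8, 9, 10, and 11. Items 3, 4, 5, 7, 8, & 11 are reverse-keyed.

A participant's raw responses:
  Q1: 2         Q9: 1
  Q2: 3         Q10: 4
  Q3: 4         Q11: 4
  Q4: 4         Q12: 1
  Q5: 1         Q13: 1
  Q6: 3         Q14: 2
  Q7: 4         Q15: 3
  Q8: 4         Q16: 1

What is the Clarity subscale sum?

Clarity items: 2, 4, 7, 8, 9, 10, 11.
Of these, items 4, 7, 8 and 11 are reverse-keyed; reverse-coded value = 4 − response.
  item 2: 3
  item 4: 4 − 4 = 0
  item 7: 4 − 4 = 0
  item 8: 4 − 4 = 0
  item 9: 1
  item 10: 4
  item 11: 4 − 4 = 0
Sum = 3 + 0 + 0 + 0 + 1 + 4 + 0 = 8

8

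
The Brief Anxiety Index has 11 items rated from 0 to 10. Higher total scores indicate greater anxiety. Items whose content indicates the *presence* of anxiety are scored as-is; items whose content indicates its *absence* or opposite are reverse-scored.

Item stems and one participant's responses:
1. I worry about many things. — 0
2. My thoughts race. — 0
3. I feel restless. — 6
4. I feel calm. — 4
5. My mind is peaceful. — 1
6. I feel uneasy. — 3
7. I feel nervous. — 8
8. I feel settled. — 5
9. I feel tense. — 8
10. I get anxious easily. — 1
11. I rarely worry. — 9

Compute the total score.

47

Items 4, 5, 8, 11 describe the absence/opposite of anxiety → reverse-score.
reverse-coded value = 10 − response.
  item 1: 0
  item 2: 0
  item 3: 6
  item 4: 10 − 4 = 6
  item 5: 10 − 1 = 9
  item 6: 3
  item 7: 8
  item 8: 10 − 5 = 5
  item 9: 8
  item 10: 1
  item 11: 10 − 9 = 1
Total = 0 + 0 + 6 + 6 + 9 + 3 + 8 + 5 + 8 + 1 + 1 = 47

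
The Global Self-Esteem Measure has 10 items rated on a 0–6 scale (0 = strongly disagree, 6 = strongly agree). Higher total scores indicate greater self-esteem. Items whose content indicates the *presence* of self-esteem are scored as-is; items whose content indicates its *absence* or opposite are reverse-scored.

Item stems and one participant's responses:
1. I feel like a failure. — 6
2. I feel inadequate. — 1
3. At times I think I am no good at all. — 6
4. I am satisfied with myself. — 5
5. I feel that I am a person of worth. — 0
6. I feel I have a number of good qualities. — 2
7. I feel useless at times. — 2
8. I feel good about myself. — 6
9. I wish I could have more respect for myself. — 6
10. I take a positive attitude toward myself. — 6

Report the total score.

Items 1, 2, 3, 7, 9 describe the absence/opposite of self-esteem → reverse-score.
on a 0–6 scale, reversed = 6 − raw.
  item 1: 6 − 6 = 0
  item 2: 6 − 1 = 5
  item 3: 6 − 6 = 0
  item 4: 5
  item 5: 0
  item 6: 2
  item 7: 6 − 2 = 4
  item 8: 6
  item 9: 6 − 6 = 0
  item 10: 6
Total = 0 + 5 + 0 + 5 + 0 + 2 + 4 + 6 + 0 + 6 = 28

28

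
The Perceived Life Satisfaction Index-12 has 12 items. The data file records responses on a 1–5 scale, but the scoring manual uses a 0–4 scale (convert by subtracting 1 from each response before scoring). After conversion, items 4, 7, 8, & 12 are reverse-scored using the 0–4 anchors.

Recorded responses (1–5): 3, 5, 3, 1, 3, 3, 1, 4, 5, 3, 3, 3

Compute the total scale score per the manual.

Convert to 0–4: 2, 4, 2, 0, 2, 2, 0, 3, 4, 2, 2, 2
Reverse-coded (reverse-coded value = 4 − response):
  item 4: 4 − 0 = 4
  item 7: 4 − 0 = 4
  item 8: 4 − 3 = 1
  item 12: 4 − 2 = 2
Scored: 2, 4, 2, 4, 2, 2, 4, 1, 4, 2, 2, 2
Total = 31

31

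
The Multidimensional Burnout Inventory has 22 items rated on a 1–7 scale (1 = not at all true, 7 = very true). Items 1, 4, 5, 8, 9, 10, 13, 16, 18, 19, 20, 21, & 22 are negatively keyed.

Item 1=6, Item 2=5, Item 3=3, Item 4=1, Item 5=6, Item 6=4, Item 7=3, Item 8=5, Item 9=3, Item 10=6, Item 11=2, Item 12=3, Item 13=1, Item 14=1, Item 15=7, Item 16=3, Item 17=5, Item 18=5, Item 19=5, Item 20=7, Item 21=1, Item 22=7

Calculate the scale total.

81

Apply reverse scoring (reversed = (1+7) − raw = 8 − raw):
  item 1: 8 − 6 = 2
  item 4: 8 − 1 = 7
  item 5: 8 − 6 = 2
  item 8: 8 − 5 = 3
  item 9: 8 − 3 = 5
  item 10: 8 − 6 = 2
  item 13: 8 − 1 = 7
  item 16: 8 − 3 = 5
  item 18: 8 − 5 = 3
  item 19: 8 − 5 = 3
  item 20: 8 − 7 = 1
  item 21: 8 − 1 = 7
  item 22: 8 − 7 = 1
Scored responses: 2, 5, 3, 7, 2, 4, 3, 3, 5, 2, 2, 3, 7, 1, 7, 5, 5, 3, 3, 1, 7, 1
Total = 2 + 5 + 3 + 7 + 2 + 4 + 3 + 3 + 5 + 2 + 2 + 3 + 7 + 1 + 7 + 5 + 5 + 3 + 3 + 1 + 7 + 1 = 81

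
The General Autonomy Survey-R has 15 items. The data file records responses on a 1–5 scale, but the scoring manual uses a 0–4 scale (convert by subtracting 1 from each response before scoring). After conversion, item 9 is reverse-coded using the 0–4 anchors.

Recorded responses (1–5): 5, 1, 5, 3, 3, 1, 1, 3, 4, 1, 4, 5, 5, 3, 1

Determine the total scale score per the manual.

Convert to 0–4: 4, 0, 4, 2, 2, 0, 0, 2, 3, 0, 3, 4, 4, 2, 0
Reverse-coded (reversed = (0+4) − raw = 4 − raw):
  item 9: 4 − 3 = 1
Scored: 4, 0, 4, 2, 2, 0, 0, 2, 1, 0, 3, 4, 4, 2, 0
Total = 28

28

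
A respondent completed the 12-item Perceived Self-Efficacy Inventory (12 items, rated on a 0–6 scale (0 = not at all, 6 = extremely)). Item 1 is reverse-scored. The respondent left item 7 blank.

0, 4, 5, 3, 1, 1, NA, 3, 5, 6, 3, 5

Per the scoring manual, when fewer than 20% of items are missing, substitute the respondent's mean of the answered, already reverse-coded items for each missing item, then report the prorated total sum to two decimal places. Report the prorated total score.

45.82

Reverse-coded (reversed = (0+6) − raw = 6 − raw):
  item 1: 6 − 0 = 6
Completed scored items (11 of 12): 6, 4, 5, 3, 1, 1, 3, 5, 6, 3, 5; sum = 42.
Person mean = 42 / 11 ≈ 3.8182
Prorated total = (42 / 11) × 12 = 45.82 (to 2 dp)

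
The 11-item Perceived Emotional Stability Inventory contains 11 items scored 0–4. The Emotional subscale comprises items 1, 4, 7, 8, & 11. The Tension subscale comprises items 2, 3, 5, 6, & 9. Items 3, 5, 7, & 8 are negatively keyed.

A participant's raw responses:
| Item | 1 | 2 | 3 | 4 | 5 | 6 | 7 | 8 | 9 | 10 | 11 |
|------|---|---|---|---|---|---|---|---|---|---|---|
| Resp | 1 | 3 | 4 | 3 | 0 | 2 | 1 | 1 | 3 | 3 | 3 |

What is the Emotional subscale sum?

Emotional items: 1, 4, 7, 8, 11.
Of these, items 7 & 8 are negatively keyed; reverse-coded value = 4 − response.
  item 1: 1
  item 4: 3
  item 7: 4 − 1 = 3
  item 8: 4 − 1 = 3
  item 11: 3
Sum = 1 + 3 + 3 + 3 + 3 = 13

13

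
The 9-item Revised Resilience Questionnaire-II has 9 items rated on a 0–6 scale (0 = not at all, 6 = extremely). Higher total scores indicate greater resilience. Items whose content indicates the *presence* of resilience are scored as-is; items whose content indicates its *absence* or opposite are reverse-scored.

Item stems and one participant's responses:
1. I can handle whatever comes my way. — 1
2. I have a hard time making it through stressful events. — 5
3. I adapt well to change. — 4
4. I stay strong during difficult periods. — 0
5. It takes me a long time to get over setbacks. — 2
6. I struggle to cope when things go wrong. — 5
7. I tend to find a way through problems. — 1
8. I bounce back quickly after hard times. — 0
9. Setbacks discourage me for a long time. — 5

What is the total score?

13

Items 2, 5, 6, 9 describe the absence/opposite of resilience → reverse-score.
reversed = (0+6) − raw = 6 − raw.
  item 1: 1
  item 2: 6 − 5 = 1
  item 3: 4
  item 4: 0
  item 5: 6 − 2 = 4
  item 6: 6 − 5 = 1
  item 7: 1
  item 8: 0
  item 9: 6 − 5 = 1
Total = 1 + 1 + 4 + 0 + 4 + 1 + 1 + 0 + 1 = 13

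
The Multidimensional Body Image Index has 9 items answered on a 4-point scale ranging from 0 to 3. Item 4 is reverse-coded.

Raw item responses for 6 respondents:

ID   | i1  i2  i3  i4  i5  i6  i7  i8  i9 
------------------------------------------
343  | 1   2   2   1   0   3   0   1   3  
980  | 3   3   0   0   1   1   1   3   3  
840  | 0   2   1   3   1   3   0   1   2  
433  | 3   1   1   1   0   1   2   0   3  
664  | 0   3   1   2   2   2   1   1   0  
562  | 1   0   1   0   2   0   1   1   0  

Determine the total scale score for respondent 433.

13

Respondent 433 raw: 3, 1, 1, 1, 0, 1, 2, 0, 3.
Reverse-coded (reverse-coded value = 3 − response):
  item 1: 3
  item 2: 1
  item 3: 1
  item 4: 3 − 1 = 2
  item 5: 0
  item 6: 1
  item 7: 2
  item 8: 0
  item 9: 3
Sum = 3 + 1 + 1 + 2 + 0 + 1 + 2 + 0 + 3 = 13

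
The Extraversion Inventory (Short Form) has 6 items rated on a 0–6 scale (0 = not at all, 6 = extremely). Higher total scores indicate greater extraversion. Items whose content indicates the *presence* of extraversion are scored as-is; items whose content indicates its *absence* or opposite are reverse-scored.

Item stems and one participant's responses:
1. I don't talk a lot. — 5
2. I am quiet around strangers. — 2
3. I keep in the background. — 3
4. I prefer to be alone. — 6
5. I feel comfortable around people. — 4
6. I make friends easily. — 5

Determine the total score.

17

Items 1, 2, 3, 4 describe the absence/opposite of extraversion → reverse-score.
reversed = (0+6) − raw = 6 − raw.
  item 1: 6 − 5 = 1
  item 2: 6 − 2 = 4
  item 3: 6 − 3 = 3
  item 4: 6 − 6 = 0
  item 5: 4
  item 6: 5
Total = 1 + 4 + 3 + 0 + 4 + 5 = 17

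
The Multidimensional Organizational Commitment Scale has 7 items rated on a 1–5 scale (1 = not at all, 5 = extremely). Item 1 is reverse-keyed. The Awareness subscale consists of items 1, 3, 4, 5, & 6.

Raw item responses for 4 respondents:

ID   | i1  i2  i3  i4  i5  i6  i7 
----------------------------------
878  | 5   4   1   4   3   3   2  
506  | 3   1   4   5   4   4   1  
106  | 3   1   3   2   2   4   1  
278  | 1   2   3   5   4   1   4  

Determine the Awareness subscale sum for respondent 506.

20

Respondent 506 raw: 3, 1, 4, 5, 4, 4, 1.
Awareness items: 1, 3, 4, 5, 6.
Reverse-coded (reverse-coded value = 6 − response):
  item 1: 6 − 3 = 3
  item 3: 4
  item 4: 5
  item 5: 4
  item 6: 4
Sum = 3 + 4 + 5 + 4 + 4 = 20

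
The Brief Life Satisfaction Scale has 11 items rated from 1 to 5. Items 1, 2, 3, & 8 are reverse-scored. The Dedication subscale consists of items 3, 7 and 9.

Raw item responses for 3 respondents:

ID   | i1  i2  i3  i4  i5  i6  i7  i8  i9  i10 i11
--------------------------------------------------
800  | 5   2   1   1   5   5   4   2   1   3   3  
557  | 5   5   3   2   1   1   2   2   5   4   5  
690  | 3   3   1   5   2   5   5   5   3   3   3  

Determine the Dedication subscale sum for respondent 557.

Respondent 557 raw: 5, 5, 3, 2, 1, 1, 2, 2, 5, 4, 5.
Dedication items: 3, 7, 9.
Reverse-coded (on a 1–5 scale, reversed = 6 − raw):
  item 3: 6 − 3 = 3
  item 7: 2
  item 9: 5
Sum = 3 + 2 + 5 = 10

10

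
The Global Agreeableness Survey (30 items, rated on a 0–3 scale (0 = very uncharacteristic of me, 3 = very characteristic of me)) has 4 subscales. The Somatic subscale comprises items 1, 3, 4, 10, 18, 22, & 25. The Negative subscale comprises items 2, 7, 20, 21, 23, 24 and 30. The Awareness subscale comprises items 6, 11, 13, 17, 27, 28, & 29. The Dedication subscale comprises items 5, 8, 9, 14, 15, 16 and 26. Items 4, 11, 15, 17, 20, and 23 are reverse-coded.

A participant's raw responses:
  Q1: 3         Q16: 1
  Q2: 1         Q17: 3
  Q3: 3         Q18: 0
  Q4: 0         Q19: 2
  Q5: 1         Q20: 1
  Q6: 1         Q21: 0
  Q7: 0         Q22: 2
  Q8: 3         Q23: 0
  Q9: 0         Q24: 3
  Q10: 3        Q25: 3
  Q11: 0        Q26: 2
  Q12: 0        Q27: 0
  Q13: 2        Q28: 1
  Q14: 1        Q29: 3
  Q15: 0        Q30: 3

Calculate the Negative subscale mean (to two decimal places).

Negative items: 2, 7, 20, 21, 23, 24, 30.
Of these, items 20 & 23 are reverse-coded; reverse-coded value = 3 − response.
  item 2: 1
  item 7: 0
  item 20: 3 − 1 = 2
  item 21: 0
  item 23: 3 − 0 = 3
  item 24: 3
  item 30: 3
Sum = 1 + 0 + 2 + 0 + 3 + 3 + 3 = 12
Mean = 12 / 7 = 1.71

1.71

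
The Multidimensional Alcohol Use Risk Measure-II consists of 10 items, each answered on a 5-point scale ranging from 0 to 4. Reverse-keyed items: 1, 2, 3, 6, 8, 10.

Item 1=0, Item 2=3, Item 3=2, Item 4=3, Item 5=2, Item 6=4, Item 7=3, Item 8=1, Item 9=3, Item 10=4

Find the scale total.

Reverse-keyed items use 4 − raw:
  item 1: 4 − 0 = 4
  item 2: 4 − 3 = 1
  item 3: 4 − 2 = 2
  item 6: 4 − 4 = 0
  item 8: 4 − 1 = 3
  item 10: 4 − 4 = 0
After reverse-coding: 4, 1, 2, 3, 2, 0, 3, 3, 3, 0
Total = 4 + 1 + 2 + 3 + 2 + 0 + 3 + 3 + 3 + 0 = 21

21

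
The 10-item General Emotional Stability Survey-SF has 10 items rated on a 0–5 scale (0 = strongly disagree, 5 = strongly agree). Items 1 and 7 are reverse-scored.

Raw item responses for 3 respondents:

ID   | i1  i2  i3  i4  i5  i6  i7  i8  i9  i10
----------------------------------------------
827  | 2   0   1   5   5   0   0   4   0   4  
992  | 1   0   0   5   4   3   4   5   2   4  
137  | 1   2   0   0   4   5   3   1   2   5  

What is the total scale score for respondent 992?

Respondent 992 raw: 1, 0, 0, 5, 4, 3, 4, 5, 2, 4.
Reverse-coded (reverse-coded value = 5 − response):
  item 1: 5 − 1 = 4
  item 2: 0
  item 3: 0
  item 4: 5
  item 5: 4
  item 6: 3
  item 7: 5 − 4 = 1
  item 8: 5
  item 9: 2
  item 10: 4
Sum = 4 + 0 + 0 + 5 + 4 + 3 + 1 + 5 + 2 + 4 = 28

28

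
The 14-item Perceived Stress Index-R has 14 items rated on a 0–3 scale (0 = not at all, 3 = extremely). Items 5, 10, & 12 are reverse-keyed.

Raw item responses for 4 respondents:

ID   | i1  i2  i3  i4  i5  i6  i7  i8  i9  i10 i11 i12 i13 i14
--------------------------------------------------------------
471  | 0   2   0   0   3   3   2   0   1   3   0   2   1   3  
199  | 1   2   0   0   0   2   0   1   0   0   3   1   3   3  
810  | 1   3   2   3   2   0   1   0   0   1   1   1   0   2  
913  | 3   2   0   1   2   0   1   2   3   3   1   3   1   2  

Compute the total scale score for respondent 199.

23

Respondent 199 raw: 1, 2, 0, 0, 0, 2, 0, 1, 0, 0, 3, 1, 3, 3.
Reverse-coded (reversed = (0+3) − raw = 3 − raw):
  item 1: 1
  item 2: 2
  item 3: 0
  item 4: 0
  item 5: 3 − 0 = 3
  item 6: 2
  item 7: 0
  item 8: 1
  item 9: 0
  item 10: 3 − 0 = 3
  item 11: 3
  item 12: 3 − 1 = 2
  item 13: 3
  item 14: 3
Sum = 1 + 2 + 0 + 0 + 3 + 2 + 0 + 1 + 0 + 3 + 3 + 2 + 3 + 3 = 23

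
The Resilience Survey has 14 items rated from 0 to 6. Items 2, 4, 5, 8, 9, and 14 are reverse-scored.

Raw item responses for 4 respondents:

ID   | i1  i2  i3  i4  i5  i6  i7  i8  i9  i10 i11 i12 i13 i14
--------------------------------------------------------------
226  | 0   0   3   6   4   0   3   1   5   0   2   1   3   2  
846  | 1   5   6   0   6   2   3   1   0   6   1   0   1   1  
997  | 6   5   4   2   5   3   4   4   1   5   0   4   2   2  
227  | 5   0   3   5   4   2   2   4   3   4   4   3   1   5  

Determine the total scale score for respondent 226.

Respondent 226 raw: 0, 0, 3, 6, 4, 0, 3, 1, 5, 0, 2, 1, 3, 2.
Reverse-coded (reverse-coded value = 6 − response):
  item 1: 0
  item 2: 6 − 0 = 6
  item 3: 3
  item 4: 6 − 6 = 0
  item 5: 6 − 4 = 2
  item 6: 0
  item 7: 3
  item 8: 6 − 1 = 5
  item 9: 6 − 5 = 1
  item 10: 0
  item 11: 2
  item 12: 1
  item 13: 3
  item 14: 6 − 2 = 4
Sum = 0 + 6 + 3 + 0 + 2 + 0 + 3 + 5 + 1 + 0 + 2 + 1 + 3 + 4 = 30

30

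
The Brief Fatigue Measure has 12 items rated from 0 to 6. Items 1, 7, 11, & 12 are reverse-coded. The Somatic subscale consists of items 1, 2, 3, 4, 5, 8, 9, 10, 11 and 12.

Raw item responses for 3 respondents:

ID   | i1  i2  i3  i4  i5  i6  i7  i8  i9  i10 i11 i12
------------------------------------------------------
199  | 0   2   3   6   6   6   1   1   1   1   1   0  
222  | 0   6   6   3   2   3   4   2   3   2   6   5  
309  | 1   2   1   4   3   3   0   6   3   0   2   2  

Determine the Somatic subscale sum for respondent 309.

Respondent 309 raw: 1, 2, 1, 4, 3, 3, 0, 6, 3, 0, 2, 2.
Somatic items: 1, 2, 3, 4, 5, 8, 9, 10, 11, 12.
Reverse-coded (on a 0–6 scale, reversed = 6 − raw):
  item 1: 6 − 1 = 5
  item 2: 2
  item 3: 1
  item 4: 4
  item 5: 3
  item 8: 6
  item 9: 3
  item 10: 0
  item 11: 6 − 2 = 4
  item 12: 6 − 2 = 4
Sum = 5 + 2 + 1 + 4 + 3 + 6 + 3 + 0 + 4 + 4 = 32

32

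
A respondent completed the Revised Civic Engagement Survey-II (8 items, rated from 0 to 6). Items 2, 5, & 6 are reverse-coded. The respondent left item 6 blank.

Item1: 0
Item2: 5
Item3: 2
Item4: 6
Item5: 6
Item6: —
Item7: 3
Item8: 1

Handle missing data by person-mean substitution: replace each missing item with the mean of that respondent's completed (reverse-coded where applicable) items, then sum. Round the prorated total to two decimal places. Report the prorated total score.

14.86

Reverse-coded (reversed = (0+6) − raw = 6 − raw):
  item 2: 6 − 5 = 1
  item 5: 6 − 6 = 0
Completed scored items (7 of 8): 0, 1, 2, 6, 0, 3, 1; sum = 13.
Person mean = 13 / 7 ≈ 1.8571
Prorated total = (13 / 7) × 8 = 14.86 (to 2 dp)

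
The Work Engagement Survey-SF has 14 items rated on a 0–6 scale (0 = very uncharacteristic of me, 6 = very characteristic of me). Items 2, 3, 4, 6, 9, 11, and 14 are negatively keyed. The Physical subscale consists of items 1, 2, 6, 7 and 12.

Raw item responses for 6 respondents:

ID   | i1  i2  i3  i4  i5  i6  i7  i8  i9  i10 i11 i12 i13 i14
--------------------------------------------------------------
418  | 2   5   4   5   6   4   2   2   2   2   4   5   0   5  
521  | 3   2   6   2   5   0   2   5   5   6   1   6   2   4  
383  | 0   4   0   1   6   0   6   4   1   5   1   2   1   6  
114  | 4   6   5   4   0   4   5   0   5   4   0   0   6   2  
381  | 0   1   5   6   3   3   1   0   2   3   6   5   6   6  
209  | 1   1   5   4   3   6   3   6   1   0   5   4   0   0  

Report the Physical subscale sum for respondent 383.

Respondent 383 raw: 0, 4, 0, 1, 6, 0, 6, 4, 1, 5, 1, 2, 1, 6.
Physical items: 1, 2, 6, 7, 12.
Reverse-coded (reversed = (0+6) − raw = 6 − raw):
  item 1: 0
  item 2: 6 − 4 = 2
  item 6: 6 − 0 = 6
  item 7: 6
  item 12: 2
Sum = 0 + 2 + 6 + 6 + 2 = 16

16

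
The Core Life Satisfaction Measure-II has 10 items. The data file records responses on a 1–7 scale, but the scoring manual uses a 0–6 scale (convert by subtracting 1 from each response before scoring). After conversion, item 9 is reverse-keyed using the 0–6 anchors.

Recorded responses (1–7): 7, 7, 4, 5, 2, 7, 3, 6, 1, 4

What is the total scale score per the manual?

42

Convert to 0–6: 6, 6, 3, 4, 1, 6, 2, 5, 0, 3
Reverse-coded (on a 0–6 scale, reversed = 6 − raw):
  item 9: 6 − 0 = 6
Scored: 6, 6, 3, 4, 1, 6, 2, 5, 6, 3
Total = 42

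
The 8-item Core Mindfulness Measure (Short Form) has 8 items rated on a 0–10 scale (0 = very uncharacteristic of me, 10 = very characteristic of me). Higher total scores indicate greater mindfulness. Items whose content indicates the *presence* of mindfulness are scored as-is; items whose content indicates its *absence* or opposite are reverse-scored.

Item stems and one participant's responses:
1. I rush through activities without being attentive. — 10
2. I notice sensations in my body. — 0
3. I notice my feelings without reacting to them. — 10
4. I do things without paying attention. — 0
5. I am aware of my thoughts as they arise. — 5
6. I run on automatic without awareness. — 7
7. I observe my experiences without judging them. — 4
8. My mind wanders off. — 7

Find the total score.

Items 1, 4, 6, 8 describe the absence/opposite of mindfulness → reverse-score.
reverse-coded value = 10 − response.
  item 1: 10 − 10 = 0
  item 2: 0
  item 3: 10
  item 4: 10 − 0 = 10
  item 5: 5
  item 6: 10 − 7 = 3
  item 7: 4
  item 8: 10 − 7 = 3
Total = 0 + 0 + 10 + 10 + 5 + 3 + 4 + 3 = 35

35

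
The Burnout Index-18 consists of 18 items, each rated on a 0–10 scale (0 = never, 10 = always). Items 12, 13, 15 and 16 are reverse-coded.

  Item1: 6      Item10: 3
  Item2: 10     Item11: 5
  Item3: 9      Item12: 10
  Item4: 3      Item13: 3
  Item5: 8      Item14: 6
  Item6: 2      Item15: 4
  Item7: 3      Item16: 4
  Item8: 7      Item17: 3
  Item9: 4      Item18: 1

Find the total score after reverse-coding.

89

Raw sum = 91. Reverse-coded items: 12, 13, 15, 16; their raw sum = 21.
Each reversal replaces raw with 10 − raw, changing the total by 10 − 2·raw per item.
Total = 91 + 4·10 − 2·21 = 91 + 40 − 42 = 89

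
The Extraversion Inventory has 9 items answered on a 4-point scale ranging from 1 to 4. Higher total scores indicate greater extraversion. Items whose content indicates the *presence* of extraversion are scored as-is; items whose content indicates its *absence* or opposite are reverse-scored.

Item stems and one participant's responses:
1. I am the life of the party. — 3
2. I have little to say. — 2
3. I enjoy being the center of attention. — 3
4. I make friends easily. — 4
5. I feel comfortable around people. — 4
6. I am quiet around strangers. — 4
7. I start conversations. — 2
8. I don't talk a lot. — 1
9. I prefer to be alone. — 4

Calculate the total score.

25

Items 2, 6, 8, 9 describe the absence/opposite of extraversion → reverse-score.
on a 1–4 scale, reversed = 5 − raw.
  item 1: 3
  item 2: 5 − 2 = 3
  item 3: 3
  item 4: 4
  item 5: 4
  item 6: 5 − 4 = 1
  item 7: 2
  item 8: 5 − 1 = 4
  item 9: 5 − 4 = 1
Total = 3 + 3 + 3 + 4 + 4 + 1 + 2 + 4 + 1 = 25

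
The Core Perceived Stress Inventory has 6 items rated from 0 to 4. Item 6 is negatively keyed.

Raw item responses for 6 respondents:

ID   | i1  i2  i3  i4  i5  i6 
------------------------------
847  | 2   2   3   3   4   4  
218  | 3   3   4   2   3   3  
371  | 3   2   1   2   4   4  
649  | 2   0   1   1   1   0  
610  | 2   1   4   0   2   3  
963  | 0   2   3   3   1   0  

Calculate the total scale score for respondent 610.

10

Respondent 610 raw: 2, 1, 4, 0, 2, 3.
Reverse-coded (on a 0–4 scale, reversed = 4 − raw):
  item 1: 2
  item 2: 1
  item 3: 4
  item 4: 0
  item 5: 2
  item 6: 4 − 3 = 1
Sum = 2 + 1 + 4 + 0 + 2 + 1 = 10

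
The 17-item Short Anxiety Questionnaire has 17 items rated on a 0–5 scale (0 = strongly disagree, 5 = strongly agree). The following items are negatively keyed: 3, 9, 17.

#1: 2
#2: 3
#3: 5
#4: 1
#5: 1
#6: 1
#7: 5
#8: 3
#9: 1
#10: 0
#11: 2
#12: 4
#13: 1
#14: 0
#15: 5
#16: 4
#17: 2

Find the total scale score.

Reverse-coded items (reversed = (0+5) − raw = 5 − raw):
  item 3: 5 − 5 = 0
  item 9: 5 − 1 = 4
  item 17: 5 − 2 = 3
Scored items: 2, 3, 0, 1, 1, 1, 5, 3, 4, 0, 2, 4, 1, 0, 5, 4, 3
Total = 2 + 3 + 0 + 1 + 1 + 1 + 5 + 3 + 4 + 0 + 2 + 4 + 1 + 0 + 5 + 4 + 3 = 39

39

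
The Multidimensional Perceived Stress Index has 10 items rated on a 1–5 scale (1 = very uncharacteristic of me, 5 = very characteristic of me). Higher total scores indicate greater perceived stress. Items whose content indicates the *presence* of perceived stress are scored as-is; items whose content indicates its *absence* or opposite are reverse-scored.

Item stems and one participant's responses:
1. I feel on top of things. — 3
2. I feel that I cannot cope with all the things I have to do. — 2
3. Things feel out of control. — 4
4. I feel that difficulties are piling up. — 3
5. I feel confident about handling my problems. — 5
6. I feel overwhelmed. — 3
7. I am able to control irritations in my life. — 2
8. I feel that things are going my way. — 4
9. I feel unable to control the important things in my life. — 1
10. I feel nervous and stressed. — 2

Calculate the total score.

25

Items 1, 5, 7, 8 describe the absence/opposite of perceived stress → reverse-score.
reversed = (1+5) − raw = 6 − raw.
  item 1: 6 − 3 = 3
  item 2: 2
  item 3: 4
  item 4: 3
  item 5: 6 − 5 = 1
  item 6: 3
  item 7: 6 − 2 = 4
  item 8: 6 − 4 = 2
  item 9: 1
  item 10: 2
Total = 3 + 2 + 4 + 3 + 1 + 3 + 4 + 2 + 1 + 2 = 25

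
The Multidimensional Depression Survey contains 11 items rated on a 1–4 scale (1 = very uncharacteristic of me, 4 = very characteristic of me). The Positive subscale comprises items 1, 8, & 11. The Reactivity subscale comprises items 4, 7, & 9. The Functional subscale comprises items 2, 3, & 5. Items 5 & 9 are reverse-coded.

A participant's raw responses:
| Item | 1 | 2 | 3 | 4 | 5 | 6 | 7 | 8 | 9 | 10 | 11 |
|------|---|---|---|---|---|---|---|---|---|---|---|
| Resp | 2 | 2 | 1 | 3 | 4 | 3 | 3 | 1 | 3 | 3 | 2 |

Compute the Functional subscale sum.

4

Functional items: 2, 3, 5.
Of these, item 5 is reverse-coded; reverse-coded value = 5 − response.
  item 2: 2
  item 3: 1
  item 5: 5 − 4 = 1
Sum = 2 + 1 + 1 = 4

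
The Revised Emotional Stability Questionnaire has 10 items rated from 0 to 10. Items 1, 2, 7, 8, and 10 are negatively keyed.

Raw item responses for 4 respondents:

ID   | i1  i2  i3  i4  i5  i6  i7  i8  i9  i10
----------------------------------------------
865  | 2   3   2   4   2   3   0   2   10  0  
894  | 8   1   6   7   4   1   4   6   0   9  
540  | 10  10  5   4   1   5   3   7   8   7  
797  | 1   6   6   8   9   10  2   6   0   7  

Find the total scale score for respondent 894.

40

Respondent 894 raw: 8, 1, 6, 7, 4, 1, 4, 6, 0, 9.
Reverse-coded (reversed = (0+10) − raw = 10 − raw):
  item 1: 10 − 8 = 2
  item 2: 10 − 1 = 9
  item 3: 6
  item 4: 7
  item 5: 4
  item 6: 1
  item 7: 10 − 4 = 6
  item 8: 10 − 6 = 4
  item 9: 0
  item 10: 10 − 9 = 1
Sum = 2 + 9 + 6 + 7 + 4 + 1 + 6 + 4 + 0 + 1 = 40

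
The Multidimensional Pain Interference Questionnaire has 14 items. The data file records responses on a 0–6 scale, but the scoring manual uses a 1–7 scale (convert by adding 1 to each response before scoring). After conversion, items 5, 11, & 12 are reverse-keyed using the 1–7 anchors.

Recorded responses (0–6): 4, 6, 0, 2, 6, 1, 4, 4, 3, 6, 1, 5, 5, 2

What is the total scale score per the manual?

57

Convert to 1–7: 5, 7, 1, 3, 7, 2, 5, 5, 4, 7, 2, 6, 6, 3
Reverse-coded (on a 1–7 scale, reversed = 8 − raw):
  item 5: 8 − 7 = 1
  item 11: 8 − 2 = 6
  item 12: 8 − 6 = 2
Scored: 5, 7, 1, 3, 1, 2, 5, 5, 4, 7, 6, 2, 6, 3
Total = 57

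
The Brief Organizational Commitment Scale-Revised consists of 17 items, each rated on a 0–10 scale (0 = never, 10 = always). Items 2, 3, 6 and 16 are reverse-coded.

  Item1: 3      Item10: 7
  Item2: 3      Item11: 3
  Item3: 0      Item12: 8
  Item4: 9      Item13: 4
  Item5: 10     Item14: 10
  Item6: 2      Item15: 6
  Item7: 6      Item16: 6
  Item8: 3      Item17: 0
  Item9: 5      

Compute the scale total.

Reversing items 2, 3, 6, and 16 with 10 − raw:
Total = 3 + (10−3) + (10−0) + 9 + 10 + (10−2) + 6 + 3 + 5 + 7 + 3 + 8 + 4 + 10 + 6 + (10−6) + 0
      = 3 + 7 + 10 + 9 + 10 + 8 + 6 + 3 + 5 + 7 + 3 + 8 + 4 + 10 + 6 + 4 + 0 = 103

103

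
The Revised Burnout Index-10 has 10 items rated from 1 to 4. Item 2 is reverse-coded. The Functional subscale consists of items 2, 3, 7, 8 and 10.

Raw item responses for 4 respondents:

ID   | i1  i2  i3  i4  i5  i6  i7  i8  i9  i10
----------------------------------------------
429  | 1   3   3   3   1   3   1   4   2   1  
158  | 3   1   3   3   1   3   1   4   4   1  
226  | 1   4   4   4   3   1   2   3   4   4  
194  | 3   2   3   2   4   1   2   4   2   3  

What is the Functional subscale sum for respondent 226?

Respondent 226 raw: 1, 4, 4, 4, 3, 1, 2, 3, 4, 4.
Functional items: 2, 3, 7, 8, 10.
Reverse-coded (reverse-coded value = 5 − response):
  item 2: 5 − 4 = 1
  item 3: 4
  item 7: 2
  item 8: 3
  item 10: 4
Sum = 1 + 4 + 2 + 3 + 4 = 14

14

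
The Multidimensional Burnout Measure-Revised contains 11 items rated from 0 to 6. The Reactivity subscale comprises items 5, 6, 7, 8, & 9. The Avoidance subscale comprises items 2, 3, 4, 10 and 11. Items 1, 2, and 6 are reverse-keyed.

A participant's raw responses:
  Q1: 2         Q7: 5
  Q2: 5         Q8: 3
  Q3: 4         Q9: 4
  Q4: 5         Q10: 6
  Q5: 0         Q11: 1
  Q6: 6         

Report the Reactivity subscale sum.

Reactivity items: 5, 6, 7, 8, 9.
Of these, item 6 is reverse-keyed; reverse-coded value = 6 − response.
  item 5: 0
  item 6: 6 − 6 = 0
  item 7: 5
  item 8: 3
  item 9: 4
Sum = 0 + 0 + 5 + 3 + 4 = 12

12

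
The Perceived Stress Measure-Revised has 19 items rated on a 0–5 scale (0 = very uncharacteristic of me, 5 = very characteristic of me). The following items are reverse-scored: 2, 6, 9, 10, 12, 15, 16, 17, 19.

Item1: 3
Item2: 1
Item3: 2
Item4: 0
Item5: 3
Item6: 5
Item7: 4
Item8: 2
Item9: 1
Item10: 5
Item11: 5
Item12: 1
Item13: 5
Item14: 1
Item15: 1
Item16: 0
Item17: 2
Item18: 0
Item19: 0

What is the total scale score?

Reverse-scored items use 5 − raw:
  item 2: 5 − 1 = 4
  item 6: 5 − 5 = 0
  item 9: 5 − 1 = 4
  item 10: 5 − 5 = 0
  item 12: 5 − 1 = 4
  item 15: 5 − 1 = 4
  item 16: 5 − 0 = 5
  item 17: 5 − 2 = 3
  item 19: 5 − 0 = 5
After reverse-coding: 3, 4, 2, 0, 3, 0, 4, 2, 4, 0, 5, 4, 5, 1, 4, 5, 3, 0, 5
Total = 3 + 4 + 2 + 0 + 3 + 0 + 4 + 2 + 4 + 0 + 5 + 4 + 5 + 1 + 4 + 5 + 3 + 0 + 5 = 54

54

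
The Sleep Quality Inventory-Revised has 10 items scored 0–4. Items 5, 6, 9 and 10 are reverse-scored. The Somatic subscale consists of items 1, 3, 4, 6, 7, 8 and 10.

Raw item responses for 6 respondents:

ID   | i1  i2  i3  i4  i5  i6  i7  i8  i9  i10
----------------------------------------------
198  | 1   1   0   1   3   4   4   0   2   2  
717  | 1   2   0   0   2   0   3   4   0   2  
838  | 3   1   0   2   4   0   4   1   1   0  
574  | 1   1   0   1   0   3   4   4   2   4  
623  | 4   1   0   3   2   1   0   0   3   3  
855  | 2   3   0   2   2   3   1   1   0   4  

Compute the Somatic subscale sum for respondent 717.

Respondent 717 raw: 1, 2, 0, 0, 2, 0, 3, 4, 0, 2.
Somatic items: 1, 3, 4, 6, 7, 8, 10.
Reverse-coded (on a 0–4 scale, reversed = 4 − raw):
  item 1: 1
  item 3: 0
  item 4: 0
  item 6: 4 − 0 = 4
  item 7: 3
  item 8: 4
  item 10: 4 − 2 = 2
Sum = 1 + 0 + 0 + 4 + 3 + 4 + 2 = 14

14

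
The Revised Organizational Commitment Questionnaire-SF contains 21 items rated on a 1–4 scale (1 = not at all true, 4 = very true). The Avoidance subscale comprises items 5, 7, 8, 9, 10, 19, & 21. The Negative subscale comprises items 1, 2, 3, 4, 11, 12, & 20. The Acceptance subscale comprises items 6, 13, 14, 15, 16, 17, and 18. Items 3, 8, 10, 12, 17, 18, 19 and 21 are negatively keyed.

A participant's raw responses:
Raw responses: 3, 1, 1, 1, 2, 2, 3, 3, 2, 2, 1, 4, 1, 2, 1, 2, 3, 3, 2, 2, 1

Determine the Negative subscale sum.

13

Negative items: 1, 2, 3, 4, 11, 12, 20.
Of these, items 3 & 12 are negatively keyed; reversed = (1+4) − raw = 5 − raw.
  item 1: 3
  item 2: 1
  item 3: 5 − 1 = 4
  item 4: 1
  item 11: 1
  item 12: 5 − 4 = 1
  item 20: 2
Sum = 3 + 1 + 4 + 1 + 1 + 1 + 2 = 13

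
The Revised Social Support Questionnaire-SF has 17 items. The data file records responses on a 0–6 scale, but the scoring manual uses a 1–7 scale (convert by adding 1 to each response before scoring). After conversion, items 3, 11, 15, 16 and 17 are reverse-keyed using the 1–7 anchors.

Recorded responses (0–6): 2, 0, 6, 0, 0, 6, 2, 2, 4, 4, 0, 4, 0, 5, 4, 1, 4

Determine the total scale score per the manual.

Convert to 1–7: 3, 1, 7, 1, 1, 7, 3, 3, 5, 5, 1, 5, 1, 6, 5, 2, 5
Reverse-coded (on a 1–7 scale, reversed = 8 − raw):
  item 3: 8 − 7 = 1
  item 11: 8 − 1 = 7
  item 15: 8 − 5 = 3
  item 16: 8 − 2 = 6
  item 17: 8 − 5 = 3
Scored: 3, 1, 1, 1, 1, 7, 3, 3, 5, 5, 7, 5, 1, 6, 3, 6, 3
Total = 61

61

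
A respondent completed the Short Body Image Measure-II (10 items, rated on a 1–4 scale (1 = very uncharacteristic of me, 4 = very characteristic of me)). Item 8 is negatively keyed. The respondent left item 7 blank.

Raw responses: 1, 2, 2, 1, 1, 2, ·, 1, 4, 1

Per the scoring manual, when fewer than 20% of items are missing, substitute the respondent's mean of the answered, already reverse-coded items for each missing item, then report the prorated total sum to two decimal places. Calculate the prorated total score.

20.00

Reverse-coded (reverse-coded value = 5 − response):
  item 8: 5 − 1 = 4
Completed scored items (9 of 10): 1, 2, 2, 1, 1, 2, 4, 4, 1; sum = 18.
Person mean = 18 / 9 ≈ 2.0000
Prorated total = (18 / 9) × 10 = 20.00 (to 2 dp)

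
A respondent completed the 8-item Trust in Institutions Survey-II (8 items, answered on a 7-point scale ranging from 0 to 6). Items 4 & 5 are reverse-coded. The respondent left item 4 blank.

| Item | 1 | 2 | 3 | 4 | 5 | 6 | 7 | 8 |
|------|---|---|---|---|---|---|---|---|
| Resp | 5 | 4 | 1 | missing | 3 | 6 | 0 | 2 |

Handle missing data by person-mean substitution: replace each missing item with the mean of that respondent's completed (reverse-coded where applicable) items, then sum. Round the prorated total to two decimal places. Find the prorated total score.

Reverse-coded (on a 0–6 scale, reversed = 6 − raw):
  item 5: 6 − 3 = 3
Completed scored items (7 of 8): 5, 4, 1, 3, 6, 0, 2; sum = 21.
Person mean = 21 / 7 ≈ 3.0000
Prorated total = (21 / 7) × 8 = 24.00 (to 2 dp)

24.00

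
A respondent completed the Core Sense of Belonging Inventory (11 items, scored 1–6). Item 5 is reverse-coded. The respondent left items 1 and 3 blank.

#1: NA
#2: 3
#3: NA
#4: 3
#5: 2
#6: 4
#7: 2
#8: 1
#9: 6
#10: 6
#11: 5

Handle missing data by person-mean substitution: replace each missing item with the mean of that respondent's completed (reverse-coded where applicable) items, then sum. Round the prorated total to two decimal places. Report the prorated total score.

42.78

Reverse-coded (on a 1–6 scale, reversed = 7 − raw):
  item 5: 7 − 2 = 5
Completed scored items (9 of 11): 3, 3, 5, 4, 2, 1, 6, 6, 5; sum = 35.
Person mean = 35 / 9 ≈ 3.8889
Prorated total = (35 / 9) × 11 = 42.78 (to 2 dp)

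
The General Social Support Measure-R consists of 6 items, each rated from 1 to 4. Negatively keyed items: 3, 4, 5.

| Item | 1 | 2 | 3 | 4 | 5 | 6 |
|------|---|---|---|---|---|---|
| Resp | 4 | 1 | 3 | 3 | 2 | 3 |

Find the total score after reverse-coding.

Apply reverse scoring (reversed = (1+4) − raw = 5 − raw):
  item 3: 5 − 3 = 2
  item 4: 5 − 3 = 2
  item 5: 5 − 2 = 3
Scored responses: 4, 1, 2, 2, 3, 3
Total = 4 + 1 + 2 + 2 + 3 + 3 = 15

15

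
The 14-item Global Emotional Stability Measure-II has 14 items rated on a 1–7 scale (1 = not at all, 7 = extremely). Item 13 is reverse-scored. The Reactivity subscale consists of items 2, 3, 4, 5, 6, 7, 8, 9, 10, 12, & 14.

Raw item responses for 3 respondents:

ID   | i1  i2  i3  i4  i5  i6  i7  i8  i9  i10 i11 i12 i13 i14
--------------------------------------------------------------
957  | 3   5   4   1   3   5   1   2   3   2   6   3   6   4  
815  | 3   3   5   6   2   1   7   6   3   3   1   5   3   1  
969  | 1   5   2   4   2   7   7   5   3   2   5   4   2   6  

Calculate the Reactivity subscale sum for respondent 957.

33

Respondent 957 raw: 3, 5, 4, 1, 3, 5, 1, 2, 3, 2, 6, 3, 6, 4.
Reactivity items: 2, 3, 4, 5, 6, 7, 8, 9, 10, 12, 14.
Reverse-coded (on a 1–7 scale, reversed = 8 − raw):
  item 2: 5
  item 3: 4
  item 4: 1
  item 5: 3
  item 6: 5
  item 7: 1
  item 8: 2
  item 9: 3
  item 10: 2
  item 12: 3
  item 14: 4
Sum = 5 + 4 + 1 + 3 + 5 + 1 + 2 + 3 + 2 + 3 + 4 = 33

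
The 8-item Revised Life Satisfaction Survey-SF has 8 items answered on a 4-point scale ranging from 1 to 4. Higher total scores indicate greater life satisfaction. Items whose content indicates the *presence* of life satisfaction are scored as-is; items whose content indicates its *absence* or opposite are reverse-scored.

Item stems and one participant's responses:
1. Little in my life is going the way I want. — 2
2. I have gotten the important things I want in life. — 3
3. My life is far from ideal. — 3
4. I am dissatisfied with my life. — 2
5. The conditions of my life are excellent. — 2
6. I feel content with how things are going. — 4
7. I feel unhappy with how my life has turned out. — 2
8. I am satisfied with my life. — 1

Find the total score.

21

Items 1, 3, 4, 7 describe the absence/opposite of life satisfaction → reverse-score.
reverse-coded value = 5 − response.
  item 1: 5 − 2 = 3
  item 2: 3
  item 3: 5 − 3 = 2
  item 4: 5 − 2 = 3
  item 5: 2
  item 6: 4
  item 7: 5 − 2 = 3
  item 8: 1
Total = 3 + 3 + 2 + 3 + 2 + 4 + 3 + 1 = 21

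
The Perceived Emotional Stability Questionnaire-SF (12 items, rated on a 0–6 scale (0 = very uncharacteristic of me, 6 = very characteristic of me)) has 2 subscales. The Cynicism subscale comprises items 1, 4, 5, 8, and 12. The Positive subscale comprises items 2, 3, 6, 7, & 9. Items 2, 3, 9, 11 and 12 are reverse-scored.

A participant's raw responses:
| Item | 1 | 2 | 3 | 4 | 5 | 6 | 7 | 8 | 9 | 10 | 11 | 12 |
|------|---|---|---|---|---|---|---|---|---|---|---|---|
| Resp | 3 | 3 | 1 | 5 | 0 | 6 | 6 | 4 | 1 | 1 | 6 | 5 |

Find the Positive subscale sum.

25

Positive items: 2, 3, 6, 7, 9.
Of these, items 2, 3 and 9 are reverse-scored; reversed = (0+6) − raw = 6 − raw.
  item 2: 6 − 3 = 3
  item 3: 6 − 1 = 5
  item 6: 6
  item 7: 6
  item 9: 6 − 1 = 5
Sum = 3 + 5 + 6 + 6 + 5 = 25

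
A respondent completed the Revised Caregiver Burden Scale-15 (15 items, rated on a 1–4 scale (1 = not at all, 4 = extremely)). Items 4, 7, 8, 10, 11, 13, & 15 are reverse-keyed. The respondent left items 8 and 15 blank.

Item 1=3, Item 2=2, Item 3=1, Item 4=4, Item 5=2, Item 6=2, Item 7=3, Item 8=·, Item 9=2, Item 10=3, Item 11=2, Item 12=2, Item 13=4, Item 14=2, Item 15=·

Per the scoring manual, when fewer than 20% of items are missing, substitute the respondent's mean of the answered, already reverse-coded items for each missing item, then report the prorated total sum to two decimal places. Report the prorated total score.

Reverse-coded (reverse-coded value = 5 − response):
  item 4: 5 − 4 = 1
  item 7: 5 − 3 = 2
  item 10: 5 − 3 = 2
  item 11: 5 − 2 = 3
  item 13: 5 − 4 = 1
Completed scored items (13 of 15): 3, 2, 1, 1, 2, 2, 2, 2, 2, 3, 2, 1, 2; sum = 25.
Person mean = 25 / 13 ≈ 1.9231
Prorated total = (25 / 13) × 15 = 28.85 (to 2 dp)

28.85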